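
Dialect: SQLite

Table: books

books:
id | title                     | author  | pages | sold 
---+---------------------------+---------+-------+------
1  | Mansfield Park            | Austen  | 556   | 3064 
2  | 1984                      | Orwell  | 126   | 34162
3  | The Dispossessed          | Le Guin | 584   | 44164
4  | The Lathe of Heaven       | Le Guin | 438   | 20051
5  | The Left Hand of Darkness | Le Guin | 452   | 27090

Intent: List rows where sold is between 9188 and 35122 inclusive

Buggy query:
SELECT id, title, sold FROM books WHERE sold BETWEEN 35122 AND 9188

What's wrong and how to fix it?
Bug: The bounds are reversed; BETWEEN a AND b requires a <= b to match anything

Fix: Swap the bounds so the smaller value comes first

Corrected query:
SELECT id, title, sold FROM books WHERE sold BETWEEN 9188 AND 35122

Result:
id | title                     | sold 
---+---------------------------+------
2  | 1984                      | 34162
4  | The Lathe of Heaven       | 20051
5  | The Left Hand of Darkness | 27090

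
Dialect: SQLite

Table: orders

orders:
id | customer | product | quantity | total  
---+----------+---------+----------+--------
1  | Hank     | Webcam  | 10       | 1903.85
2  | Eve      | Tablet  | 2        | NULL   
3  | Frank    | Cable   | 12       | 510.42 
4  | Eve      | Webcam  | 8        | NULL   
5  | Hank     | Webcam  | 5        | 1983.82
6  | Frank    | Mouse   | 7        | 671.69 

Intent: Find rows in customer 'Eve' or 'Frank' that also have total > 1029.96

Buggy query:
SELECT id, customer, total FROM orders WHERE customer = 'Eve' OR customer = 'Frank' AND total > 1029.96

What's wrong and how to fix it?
Bug: AND binds tighter than OR, so this parses as customer = 'Eve' OR (customer = 'Frank' AND total > 1029.96)

Fix: Group the OR with parentheses (or use IN), then AND the threshold

Corrected query:
SELECT id, customer, total FROM orders WHERE (customer = 'Eve' OR customer = 'Frank') AND total > 1029.96

Result:
(no rows)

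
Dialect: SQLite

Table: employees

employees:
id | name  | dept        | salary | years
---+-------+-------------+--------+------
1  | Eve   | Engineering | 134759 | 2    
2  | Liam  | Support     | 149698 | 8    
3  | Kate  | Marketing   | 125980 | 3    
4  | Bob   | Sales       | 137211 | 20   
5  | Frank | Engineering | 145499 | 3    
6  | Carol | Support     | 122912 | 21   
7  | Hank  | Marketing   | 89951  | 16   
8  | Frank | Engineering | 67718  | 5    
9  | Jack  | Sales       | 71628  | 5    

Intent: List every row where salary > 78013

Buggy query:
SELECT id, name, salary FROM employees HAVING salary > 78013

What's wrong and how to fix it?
Bug: HAVING filters the output of aggregation, but this query has no GROUP BY and no aggregate functions, so SQLite rejects it (HAVING clause on a non-aggregate query); the condition here is per row

Fix: Replace HAVING with WHERE since the condition applies to individual rows

Corrected query:
SELECT id, name, salary FROM employees WHERE salary > 78013

Result:
id | name  | salary
---+-------+-------
1  | Eve   | 134759
2  | Liam  | 149698
3  | Kate  | 125980
4  | Bob   | 137211
5  | Frank | 145499
6  | Carol | 122912
7  | Hank  | 89951 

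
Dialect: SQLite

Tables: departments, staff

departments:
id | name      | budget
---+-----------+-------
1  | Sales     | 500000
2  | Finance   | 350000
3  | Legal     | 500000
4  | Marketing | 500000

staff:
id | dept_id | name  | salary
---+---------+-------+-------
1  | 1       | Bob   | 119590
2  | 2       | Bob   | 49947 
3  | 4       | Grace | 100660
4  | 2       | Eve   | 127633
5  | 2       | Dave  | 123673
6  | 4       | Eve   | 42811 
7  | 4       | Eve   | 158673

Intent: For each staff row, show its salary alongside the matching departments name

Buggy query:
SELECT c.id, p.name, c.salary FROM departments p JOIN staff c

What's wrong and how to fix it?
Bug: JOIN with no ON clause produces a cartesian product; every staff row pairs with every departments row

Fix: Specify the join condition linking the foreign key to the parent id

Corrected query:
SELECT c.id, p.name, c.salary FROM departments p JOIN staff c ON c.dept_id = p.id

Result:
id | name      | salary
---+-----------+-------
1  | Sales     | 119590
2  | Finance   | 49947 
3  | Marketing | 100660
4  | Finance   | 127633
5  | Finance   | 123673
6  | Marketing | 42811 
7  | Marketing | 158673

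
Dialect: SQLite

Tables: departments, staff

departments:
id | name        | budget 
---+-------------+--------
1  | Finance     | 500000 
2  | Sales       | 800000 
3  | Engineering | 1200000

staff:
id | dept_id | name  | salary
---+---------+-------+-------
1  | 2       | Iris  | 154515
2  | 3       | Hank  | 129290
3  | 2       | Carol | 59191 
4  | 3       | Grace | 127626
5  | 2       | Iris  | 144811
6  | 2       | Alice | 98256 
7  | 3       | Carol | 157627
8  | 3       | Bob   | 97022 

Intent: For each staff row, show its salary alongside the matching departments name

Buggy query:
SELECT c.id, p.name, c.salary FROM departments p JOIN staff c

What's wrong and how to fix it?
Bug: Missing join condition: each staff row is matched to all departments rows instead of just its own

Fix: Add ON c.dept_id = p.id to the JOIN

Corrected query:
SELECT c.id, p.name, c.salary FROM departments p JOIN staff c ON c.dept_id = p.id

Result:
id | name        | salary
---+-------------+-------
1  | Sales       | 154515
2  | Engineering | 129290
3  | Sales       | 59191 
4  | Engineering | 127626
5  | Sales       | 144811
6  | Sales       | 98256 
7  | Engineering | 157627
8  | Engineering | 97022 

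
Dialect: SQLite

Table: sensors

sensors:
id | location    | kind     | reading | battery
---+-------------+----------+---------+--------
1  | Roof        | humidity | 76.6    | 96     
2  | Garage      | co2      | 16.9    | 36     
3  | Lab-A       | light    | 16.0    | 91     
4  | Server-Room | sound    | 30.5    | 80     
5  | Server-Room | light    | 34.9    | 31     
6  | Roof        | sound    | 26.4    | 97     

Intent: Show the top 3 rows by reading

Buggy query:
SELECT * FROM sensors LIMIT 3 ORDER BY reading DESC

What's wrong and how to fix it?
Bug: ORDER BY cannot follow LIMIT; LIMIT is the final clause

Fix: Sort with ORDER BY, then apply LIMIT

Corrected query:
SELECT * FROM sensors ORDER BY reading DESC LIMIT 3

Result:
id | location    | kind     | reading | battery
---+-------------+----------+---------+--------
1  | Roof        | humidity | 76.6    | 96     
5  | Server-Room | light    | 34.9    | 31     
4  | Server-Room | sound    | 30.5    | 80     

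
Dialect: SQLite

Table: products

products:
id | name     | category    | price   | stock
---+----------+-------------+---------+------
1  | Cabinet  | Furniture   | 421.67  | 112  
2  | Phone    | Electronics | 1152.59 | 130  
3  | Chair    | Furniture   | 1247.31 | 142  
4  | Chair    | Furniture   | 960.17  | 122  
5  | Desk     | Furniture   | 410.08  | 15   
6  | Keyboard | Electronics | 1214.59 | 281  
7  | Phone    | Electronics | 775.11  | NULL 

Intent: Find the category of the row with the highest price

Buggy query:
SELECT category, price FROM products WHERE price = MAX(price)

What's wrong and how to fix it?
Bug: WHERE is evaluated per row; an aggregate over the whole table isn't defined there

Fix: Wrap MAX in a scalar subquery so WHERE compares against a single value

Corrected query:
SELECT category, price FROM products WHERE price = (SELECT MAX(price) FROM products)

Result:
category  | price  
----------+--------
Furniture | 1247.31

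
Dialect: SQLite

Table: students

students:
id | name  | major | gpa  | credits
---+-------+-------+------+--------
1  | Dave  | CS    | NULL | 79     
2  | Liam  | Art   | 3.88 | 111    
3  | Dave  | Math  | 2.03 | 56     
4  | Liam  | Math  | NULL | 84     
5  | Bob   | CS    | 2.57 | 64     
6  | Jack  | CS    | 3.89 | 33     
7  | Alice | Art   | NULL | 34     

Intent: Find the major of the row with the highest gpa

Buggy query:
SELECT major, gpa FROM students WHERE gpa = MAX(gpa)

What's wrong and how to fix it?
Bug: WHERE is evaluated per row; an aggregate over the whole table isn't defined there

Fix: Wrap MAX in a scalar subquery so WHERE compares against a single value

Corrected query:
SELECT major, gpa FROM students WHERE gpa = (SELECT MAX(gpa) FROM students)

Result:
major | gpa 
------+-----
CS    | 3.89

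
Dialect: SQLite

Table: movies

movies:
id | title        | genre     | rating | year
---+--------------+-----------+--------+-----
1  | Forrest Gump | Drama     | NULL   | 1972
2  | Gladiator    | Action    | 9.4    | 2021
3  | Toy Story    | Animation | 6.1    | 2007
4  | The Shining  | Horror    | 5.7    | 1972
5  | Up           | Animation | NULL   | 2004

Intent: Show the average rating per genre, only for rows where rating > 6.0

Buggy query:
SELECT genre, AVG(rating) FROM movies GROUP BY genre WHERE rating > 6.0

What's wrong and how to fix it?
Bug: Row-level WHERE must come before GROUP BY in the clause order

Fix: Place WHERE between FROM and GROUP BY

Corrected query:
SELECT genre, AVG(rating) FROM movies WHERE rating > 6.0 GROUP BY genre

Result:
genre     | AVG(rating)
----------+------------
Action    | 9.4        
Animation | 6.1        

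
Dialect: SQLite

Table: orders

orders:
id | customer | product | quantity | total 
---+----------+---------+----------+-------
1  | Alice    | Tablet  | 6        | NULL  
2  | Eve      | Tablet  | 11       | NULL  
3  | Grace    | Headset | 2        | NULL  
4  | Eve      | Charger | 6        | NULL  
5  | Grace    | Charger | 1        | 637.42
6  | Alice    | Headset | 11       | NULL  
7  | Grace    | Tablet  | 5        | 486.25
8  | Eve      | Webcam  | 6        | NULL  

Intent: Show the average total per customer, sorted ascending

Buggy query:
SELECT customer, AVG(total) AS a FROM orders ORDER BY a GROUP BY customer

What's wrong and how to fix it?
Bug: GROUP BY must precede ORDER BY

Fix: Move ORDER BY to the end, after GROUP BY

Corrected query:
SELECT customer, AVG(total) AS a FROM orders GROUP BY customer ORDER BY a

Result:
customer | a      
---------+--------
Alice    | NULL   
Eve      | NULL   
Grace    | 561.835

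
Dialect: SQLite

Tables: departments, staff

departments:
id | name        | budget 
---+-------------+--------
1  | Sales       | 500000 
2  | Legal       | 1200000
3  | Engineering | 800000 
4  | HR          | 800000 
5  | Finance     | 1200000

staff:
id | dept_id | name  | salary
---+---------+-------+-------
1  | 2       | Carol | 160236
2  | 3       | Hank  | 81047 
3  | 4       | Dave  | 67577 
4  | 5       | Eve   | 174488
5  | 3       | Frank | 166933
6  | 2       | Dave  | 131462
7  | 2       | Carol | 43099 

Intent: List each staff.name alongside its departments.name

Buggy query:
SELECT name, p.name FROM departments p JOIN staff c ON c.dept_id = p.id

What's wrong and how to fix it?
Bug: 'name' exists in both joined tables, so the database can't tell which one is meant

Fix: Prefix ambiguous columns with the table alias

Corrected query:
SELECT c.name, p.name FROM departments p JOIN staff c ON c.dept_id = p.id

Result:
name  | name       
------+------------
Carol | Legal      
Hank  | Engineering
Dave  | HR         
Eve   | Finance    
Frank | Engineering
Dave  | Legal      
Carol | Legal      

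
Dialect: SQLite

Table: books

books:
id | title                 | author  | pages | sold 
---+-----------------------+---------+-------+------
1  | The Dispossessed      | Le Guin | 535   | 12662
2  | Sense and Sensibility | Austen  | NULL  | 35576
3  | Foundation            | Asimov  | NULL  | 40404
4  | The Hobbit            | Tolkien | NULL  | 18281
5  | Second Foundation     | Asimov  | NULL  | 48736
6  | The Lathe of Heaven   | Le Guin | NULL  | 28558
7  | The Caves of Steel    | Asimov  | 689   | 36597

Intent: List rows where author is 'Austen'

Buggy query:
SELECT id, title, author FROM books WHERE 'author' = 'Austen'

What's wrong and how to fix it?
Bug: Single quotes denote string literals in SQL; the column name is being compared as a constant string

Fix: Remove the quotes around the column name (or use double quotes for an identifier)

Corrected query:
SELECT id, title, author FROM books WHERE author = 'Austen'

Result:
id | title                 | author
---+-----------------------+-------
2  | Sense and Sensibility | Austen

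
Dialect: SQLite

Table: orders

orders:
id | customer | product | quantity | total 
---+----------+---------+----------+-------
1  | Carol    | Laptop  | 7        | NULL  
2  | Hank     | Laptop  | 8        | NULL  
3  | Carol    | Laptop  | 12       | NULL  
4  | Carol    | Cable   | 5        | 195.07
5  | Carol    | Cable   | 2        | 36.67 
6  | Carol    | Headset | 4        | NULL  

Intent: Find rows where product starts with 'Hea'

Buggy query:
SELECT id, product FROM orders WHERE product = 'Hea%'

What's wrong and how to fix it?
Bug: Wildcards only work with LIKE; '=' treats '%' as a literal character

Fix: Use LIKE for wildcard pattern matching

Corrected query:
SELECT id, product FROM orders WHERE product LIKE 'Hea%'

Result:
id | product
---+--------
6  | Headset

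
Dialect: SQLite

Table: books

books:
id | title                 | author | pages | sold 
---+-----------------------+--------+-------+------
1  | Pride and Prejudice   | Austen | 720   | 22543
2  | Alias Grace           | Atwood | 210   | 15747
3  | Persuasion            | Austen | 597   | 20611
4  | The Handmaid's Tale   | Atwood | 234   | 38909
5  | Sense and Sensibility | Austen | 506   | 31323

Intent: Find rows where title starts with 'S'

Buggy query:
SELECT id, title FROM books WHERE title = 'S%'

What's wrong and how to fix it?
Bug: Wildcards only work with LIKE; '=' treats '%' as a literal character

Fix: Replace '=' with LIKE so 'S%' is treated as a pattern

Corrected query:
SELECT id, title FROM books WHERE title LIKE 'S%'

Result:
id | title                
---+----------------------
5  | Sense and Sensibility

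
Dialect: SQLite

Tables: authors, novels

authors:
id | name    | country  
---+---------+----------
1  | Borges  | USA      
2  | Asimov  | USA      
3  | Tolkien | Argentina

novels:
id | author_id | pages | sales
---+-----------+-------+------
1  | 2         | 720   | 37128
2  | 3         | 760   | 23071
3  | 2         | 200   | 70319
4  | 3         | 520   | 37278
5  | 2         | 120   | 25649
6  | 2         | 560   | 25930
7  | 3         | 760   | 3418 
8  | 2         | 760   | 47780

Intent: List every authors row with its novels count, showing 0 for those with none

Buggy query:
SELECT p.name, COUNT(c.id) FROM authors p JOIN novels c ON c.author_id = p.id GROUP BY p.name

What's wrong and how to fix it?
Bug: An inner join excludes parents with zero children

Fix: Use LEFT JOIN so parents without children still appear (COUNT(c.id) gives 0)

Corrected query:
SELECT p.name, COUNT(c.id) FROM authors p LEFT JOIN novels c ON c.author_id = p.id GROUP BY p.name

Result:
name    | COUNT(c.id)
--------+------------
Asimov  | 5          
Borges  | 0          
Tolkien | 3          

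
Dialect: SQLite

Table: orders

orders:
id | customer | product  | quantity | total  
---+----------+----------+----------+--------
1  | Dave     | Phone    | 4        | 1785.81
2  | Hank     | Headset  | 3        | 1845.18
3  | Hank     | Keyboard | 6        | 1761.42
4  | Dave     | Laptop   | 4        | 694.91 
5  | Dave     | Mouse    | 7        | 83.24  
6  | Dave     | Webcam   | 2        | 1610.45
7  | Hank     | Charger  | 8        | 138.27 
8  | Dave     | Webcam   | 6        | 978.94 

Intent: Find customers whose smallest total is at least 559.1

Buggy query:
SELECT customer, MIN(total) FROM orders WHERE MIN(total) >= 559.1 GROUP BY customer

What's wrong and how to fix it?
Bug: Aggregates like MIN are computed per group after WHERE runs

Fix: Replace WHERE with HAVING after the GROUP BY

Corrected query:
SELECT customer, MIN(total) FROM orders GROUP BY customer HAVING MIN(total) >= 559.1

Result:
(no rows)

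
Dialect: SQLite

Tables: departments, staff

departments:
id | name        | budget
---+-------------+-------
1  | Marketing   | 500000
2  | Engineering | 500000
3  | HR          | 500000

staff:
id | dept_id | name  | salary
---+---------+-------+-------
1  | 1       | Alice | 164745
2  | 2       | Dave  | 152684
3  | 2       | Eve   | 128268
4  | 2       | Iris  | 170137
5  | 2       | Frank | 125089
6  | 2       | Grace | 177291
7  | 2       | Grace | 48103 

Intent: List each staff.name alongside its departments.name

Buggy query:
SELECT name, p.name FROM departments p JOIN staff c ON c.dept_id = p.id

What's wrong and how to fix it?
Bug: 'name' exists in both joined tables, so the database can't tell which one is meant

Fix: Qualify the column with its table alias (c.name)

Corrected query:
SELECT c.name, p.name FROM departments p JOIN staff c ON c.dept_id = p.id

Result:
name  | name       
------+------------
Alice | Marketing  
Dave  | Engineering
Eve   | Engineering
Iris  | Engineering
Frank | Engineering
Grace | Engineering
Grace | Engineering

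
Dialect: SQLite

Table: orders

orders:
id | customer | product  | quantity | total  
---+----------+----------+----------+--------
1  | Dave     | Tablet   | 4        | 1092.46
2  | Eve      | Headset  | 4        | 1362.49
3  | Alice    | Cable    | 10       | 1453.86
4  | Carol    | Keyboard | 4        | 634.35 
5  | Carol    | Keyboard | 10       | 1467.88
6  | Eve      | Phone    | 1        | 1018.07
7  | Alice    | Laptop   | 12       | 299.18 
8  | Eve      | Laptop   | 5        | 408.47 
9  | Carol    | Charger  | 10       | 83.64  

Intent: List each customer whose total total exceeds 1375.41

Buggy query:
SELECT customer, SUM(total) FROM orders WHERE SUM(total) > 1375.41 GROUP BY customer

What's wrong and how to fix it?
Bug: SUM(total) is an aggregate, but WHERE filters rows before aggregation

Fix: Use HAVING (which filters groups after aggregation) instead of WHERE

Corrected query:
SELECT customer, SUM(total) FROM orders GROUP BY customer HAVING SUM(total) > 1375.41

Result:
customer | SUM(total)
---------+-----------
Alice    | 1753.04   
Carol    | 2185.87   
Eve      | 2789.03   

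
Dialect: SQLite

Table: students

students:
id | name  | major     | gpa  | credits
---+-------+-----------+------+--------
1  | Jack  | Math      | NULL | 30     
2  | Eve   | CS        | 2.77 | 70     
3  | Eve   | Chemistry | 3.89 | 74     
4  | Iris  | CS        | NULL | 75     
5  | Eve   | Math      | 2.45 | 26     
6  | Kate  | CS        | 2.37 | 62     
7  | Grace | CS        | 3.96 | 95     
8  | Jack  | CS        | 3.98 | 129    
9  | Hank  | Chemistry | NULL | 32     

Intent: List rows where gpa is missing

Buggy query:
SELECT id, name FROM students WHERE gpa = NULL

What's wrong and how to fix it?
Bug: '= NULL' is always unknown in SQL three-valued logic, so no rows match

Fix: Replace '= NULL' with 'IS NULL'

Corrected query:
SELECT id, name FROM students WHERE gpa IS NULL

Result:
id | name
---+-----
1  | Jack
4  | Iris
9  | Hank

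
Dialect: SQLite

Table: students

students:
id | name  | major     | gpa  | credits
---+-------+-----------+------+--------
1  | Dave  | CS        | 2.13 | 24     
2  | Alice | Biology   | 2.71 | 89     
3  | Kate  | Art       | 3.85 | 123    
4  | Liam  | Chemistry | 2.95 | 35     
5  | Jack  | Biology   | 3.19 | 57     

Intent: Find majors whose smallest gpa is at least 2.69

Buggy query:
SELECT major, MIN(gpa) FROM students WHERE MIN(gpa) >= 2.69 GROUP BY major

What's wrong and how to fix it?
Bug: MIN() in WHERE is a misuse of aggregate

Fix: Replace WHERE with HAVING after the GROUP BY

Corrected query:
SELECT major, MIN(gpa) FROM students GROUP BY major HAVING MIN(gpa) >= 2.69

Result:
major     | MIN(gpa)
----------+---------
Art       | 3.85    
Biology   | 2.71    
Chemistry | 2.95    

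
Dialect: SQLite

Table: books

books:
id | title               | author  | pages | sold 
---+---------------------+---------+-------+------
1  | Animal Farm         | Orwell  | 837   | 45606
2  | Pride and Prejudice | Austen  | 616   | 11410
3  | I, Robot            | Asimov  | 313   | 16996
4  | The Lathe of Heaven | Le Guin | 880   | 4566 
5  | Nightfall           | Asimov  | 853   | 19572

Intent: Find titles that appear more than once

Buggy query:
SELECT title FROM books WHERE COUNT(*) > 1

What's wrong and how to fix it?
Bug: WHERE can't reference COUNT(*); aggregates are computed after WHERE

Fix: GROUP BY title, then filter groups with HAVING COUNT(*) > 1

Corrected query:
SELECT title FROM books GROUP BY title HAVING COUNT(*) > 1

Result:
(no rows)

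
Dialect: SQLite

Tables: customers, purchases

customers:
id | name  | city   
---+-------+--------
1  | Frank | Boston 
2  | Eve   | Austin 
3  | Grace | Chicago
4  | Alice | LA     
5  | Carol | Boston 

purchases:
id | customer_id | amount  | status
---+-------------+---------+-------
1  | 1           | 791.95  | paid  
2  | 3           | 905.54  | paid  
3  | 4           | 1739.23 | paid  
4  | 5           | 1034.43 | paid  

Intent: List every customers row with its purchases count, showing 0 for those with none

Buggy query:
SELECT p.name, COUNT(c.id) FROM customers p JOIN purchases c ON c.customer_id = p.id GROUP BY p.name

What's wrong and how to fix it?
Bug: An inner join excludes parents with zero children

Fix: Use LEFT JOIN so parents without children still appear (COUNT(c.id) gives 0)

Corrected query:
SELECT p.name, COUNT(c.id) FROM customers p LEFT JOIN purchases c ON c.customer_id = p.id GROUP BY p.name

Result:
name  | COUNT(c.id)
------+------------
Alice | 1          
Carol | 1          
Eve   | 0          
Frank | 1          
Grace | 1          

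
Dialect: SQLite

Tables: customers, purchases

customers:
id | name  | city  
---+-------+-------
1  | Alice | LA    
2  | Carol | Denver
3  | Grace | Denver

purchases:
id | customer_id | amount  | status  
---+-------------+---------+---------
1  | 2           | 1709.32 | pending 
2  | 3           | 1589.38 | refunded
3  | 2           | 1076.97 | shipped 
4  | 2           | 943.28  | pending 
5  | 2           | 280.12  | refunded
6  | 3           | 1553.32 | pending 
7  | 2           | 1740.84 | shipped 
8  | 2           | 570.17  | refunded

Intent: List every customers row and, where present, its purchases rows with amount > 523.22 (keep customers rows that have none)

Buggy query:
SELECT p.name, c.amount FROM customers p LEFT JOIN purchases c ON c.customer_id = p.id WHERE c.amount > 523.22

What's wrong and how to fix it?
Bug: Filtering c.amount in WHERE discards the NULL rows produced by LEFT JOIN, turning it into an inner join

Fix: Move the right-table condition into the ON clause so unmatched parents are kept

Corrected query:
SELECT p.name, c.amount FROM customers p LEFT JOIN purchases c ON c.customer_id = p.id AND c.amount > 523.22

Result:
name  | amount 
------+--------
Alice | NULL   
Carol | 570.17 
Carol | 943.28 
Carol | 1076.97
Carol | 1709.32
Carol | 1740.84
Grace | 1553.32
Grace | 1589.38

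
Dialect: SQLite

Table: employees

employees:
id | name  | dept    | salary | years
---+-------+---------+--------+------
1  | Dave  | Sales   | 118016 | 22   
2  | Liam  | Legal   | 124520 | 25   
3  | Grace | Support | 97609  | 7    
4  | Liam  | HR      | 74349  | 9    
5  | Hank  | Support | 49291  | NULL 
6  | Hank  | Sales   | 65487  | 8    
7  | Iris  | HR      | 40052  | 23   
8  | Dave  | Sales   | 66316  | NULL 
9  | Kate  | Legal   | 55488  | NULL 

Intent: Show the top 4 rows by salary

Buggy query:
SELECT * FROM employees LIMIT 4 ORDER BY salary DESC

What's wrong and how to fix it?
Bug: ORDER BY cannot follow LIMIT; LIMIT is the final clause

Fix: Sort with ORDER BY, then apply LIMIT

Corrected query:
SELECT * FROM employees ORDER BY salary DESC LIMIT 4

Result:
id | name  | dept    | salary | years
---+-------+---------+--------+------
2  | Liam  | Legal   | 124520 | 25   
1  | Dave  | Sales   | 118016 | 22   
3  | Grace | Support | 97609  | 7    
4  | Liam  | HR      | 74349  | 9    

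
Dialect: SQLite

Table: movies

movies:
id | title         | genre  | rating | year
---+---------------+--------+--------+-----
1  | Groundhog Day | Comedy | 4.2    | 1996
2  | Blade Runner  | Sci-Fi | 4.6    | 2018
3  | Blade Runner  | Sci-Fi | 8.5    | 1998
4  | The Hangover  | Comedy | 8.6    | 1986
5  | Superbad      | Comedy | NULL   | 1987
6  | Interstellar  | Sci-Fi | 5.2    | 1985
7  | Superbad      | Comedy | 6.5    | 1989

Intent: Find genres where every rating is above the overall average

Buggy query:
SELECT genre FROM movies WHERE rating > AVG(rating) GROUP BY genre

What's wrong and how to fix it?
Bug: AVG() is an aggregate; it can't sit directly in WHERE

Fix: Use a subquery for AVG and a HAVING MIN(...) filter so the condition holds for every row in the group

Corrected query:
SELECT genre FROM movies GROUP BY genre HAVING MIN(rating) > (SELECT AVG(rating) FROM movies)

Result:
(no rows)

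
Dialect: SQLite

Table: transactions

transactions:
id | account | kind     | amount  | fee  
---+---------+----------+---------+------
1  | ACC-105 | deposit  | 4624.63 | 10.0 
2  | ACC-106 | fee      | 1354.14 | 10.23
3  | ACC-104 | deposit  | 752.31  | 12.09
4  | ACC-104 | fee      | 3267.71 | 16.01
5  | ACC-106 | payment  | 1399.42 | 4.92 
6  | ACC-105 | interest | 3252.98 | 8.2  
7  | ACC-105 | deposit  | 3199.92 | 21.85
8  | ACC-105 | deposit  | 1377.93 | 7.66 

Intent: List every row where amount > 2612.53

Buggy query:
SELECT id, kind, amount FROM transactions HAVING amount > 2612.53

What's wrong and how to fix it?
Bug: This is a non-aggregate query (no GROUP BY, no aggregates), so in SQLite the HAVING clause is invalid here; a row-level condition belongs in WHERE

Fix: Replace HAVING with WHERE since the condition applies to individual rows

Corrected query:
SELECT id, kind, amount FROM transactions WHERE amount > 2612.53

Result:
id | kind     | amount 
---+----------+--------
1  | deposit  | 4624.63
4  | fee      | 3267.71
6  | interest | 3252.98
7  | deposit  | 3199.92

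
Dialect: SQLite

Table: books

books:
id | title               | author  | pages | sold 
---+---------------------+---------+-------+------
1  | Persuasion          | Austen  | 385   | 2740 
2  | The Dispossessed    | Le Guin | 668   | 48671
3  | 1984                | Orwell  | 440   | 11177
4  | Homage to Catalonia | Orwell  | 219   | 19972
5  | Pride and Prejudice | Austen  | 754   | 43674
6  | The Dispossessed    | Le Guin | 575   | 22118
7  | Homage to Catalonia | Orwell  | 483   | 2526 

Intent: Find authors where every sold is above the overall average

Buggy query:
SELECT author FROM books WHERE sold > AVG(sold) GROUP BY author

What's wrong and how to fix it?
Bug: WHERE evaluates per row before aggregation, so AVG() is unavailable

Fix: Use a subquery for AVG and a HAVING MIN(...) filter so the condition holds for every row in the group

Corrected query:
SELECT author FROM books GROUP BY author HAVING MIN(sold) > (SELECT AVG(sold) FROM books)

Result:
author 
-------
Le Guin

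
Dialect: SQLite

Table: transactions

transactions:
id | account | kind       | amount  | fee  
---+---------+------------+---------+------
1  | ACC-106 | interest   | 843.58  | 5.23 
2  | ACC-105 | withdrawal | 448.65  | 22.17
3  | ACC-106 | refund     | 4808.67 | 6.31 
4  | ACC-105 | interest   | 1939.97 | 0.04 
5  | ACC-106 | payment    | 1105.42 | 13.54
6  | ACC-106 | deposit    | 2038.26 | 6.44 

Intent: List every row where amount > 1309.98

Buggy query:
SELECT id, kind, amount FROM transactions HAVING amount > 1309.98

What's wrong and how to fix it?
Bug: HAVING filters the output of aggregation, but this query has no GROUP BY and no aggregate functions, so SQLite rejects it (HAVING clause on a non-aggregate query); the condition here is per row

Fix: Replace HAVING with WHERE since the condition applies to individual rows

Corrected query:
SELECT id, kind, amount FROM transactions WHERE amount > 1309.98

Result:
id | kind     | amount 
---+----------+--------
3  | refund   | 4808.67
4  | interest | 1939.97
6  | deposit  | 2038.26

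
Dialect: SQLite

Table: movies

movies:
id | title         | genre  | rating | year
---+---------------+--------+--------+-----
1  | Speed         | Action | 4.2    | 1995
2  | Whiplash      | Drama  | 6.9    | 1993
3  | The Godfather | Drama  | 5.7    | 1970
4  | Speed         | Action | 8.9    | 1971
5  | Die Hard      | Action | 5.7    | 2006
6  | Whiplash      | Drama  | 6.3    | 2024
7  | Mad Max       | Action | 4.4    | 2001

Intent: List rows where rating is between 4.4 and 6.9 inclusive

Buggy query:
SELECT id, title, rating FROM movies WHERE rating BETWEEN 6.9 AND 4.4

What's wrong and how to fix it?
Bug: The bounds are reversed; BETWEEN a AND b requires a <= b to match anything

Fix: Swap the bounds so the smaller value comes first

Corrected query:
SELECT id, title, rating FROM movies WHERE rating BETWEEN 4.4 AND 6.9

Result:
id | title         | rating
---+---------------+-------
2  | Whiplash      | 6.9   
3  | The Godfather | 5.7   
5  | Die Hard      | 5.7   
6  | Whiplash      | 6.3   
7  | Mad Max       | 4.4   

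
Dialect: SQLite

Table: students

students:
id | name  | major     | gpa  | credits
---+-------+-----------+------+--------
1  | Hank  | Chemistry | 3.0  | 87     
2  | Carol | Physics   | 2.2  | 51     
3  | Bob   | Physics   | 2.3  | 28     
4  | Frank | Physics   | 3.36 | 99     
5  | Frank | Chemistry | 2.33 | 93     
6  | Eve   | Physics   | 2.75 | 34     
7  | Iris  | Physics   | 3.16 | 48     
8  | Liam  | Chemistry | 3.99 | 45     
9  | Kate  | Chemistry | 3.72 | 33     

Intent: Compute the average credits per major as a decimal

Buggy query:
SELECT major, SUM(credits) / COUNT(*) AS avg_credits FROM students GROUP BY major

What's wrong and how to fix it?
Bug: Both operands are integers, so '/' performs integer division and truncates

Fix: Cast one side to REAL so the division keeps the fractional part

Corrected query:
SELECT major, SUM(credits) * 1.0 / COUNT(*) AS avg_credits FROM students GROUP BY major

Result:
major     | avg_credits
----------+------------
Chemistry | 64.5       
Physics   | 52         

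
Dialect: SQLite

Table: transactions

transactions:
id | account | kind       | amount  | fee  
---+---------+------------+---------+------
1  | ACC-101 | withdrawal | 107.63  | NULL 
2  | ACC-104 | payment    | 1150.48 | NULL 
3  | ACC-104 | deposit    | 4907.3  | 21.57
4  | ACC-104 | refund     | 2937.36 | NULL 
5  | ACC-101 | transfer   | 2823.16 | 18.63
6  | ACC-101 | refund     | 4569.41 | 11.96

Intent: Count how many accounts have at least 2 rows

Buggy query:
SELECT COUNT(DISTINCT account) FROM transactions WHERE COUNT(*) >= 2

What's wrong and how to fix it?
Bug: WHERE filters individual rows, not groups, so a group-level COUNT is invalid there

Fix: Group first with HAVING COUNT(*) >= 2, then COUNT the resulting groups

Corrected query:
SELECT COUNT(*) FROM (SELECT account FROM transactions GROUP BY account HAVING COUNT(*) >= 2)

Result:
COUNT(*)
--------
2       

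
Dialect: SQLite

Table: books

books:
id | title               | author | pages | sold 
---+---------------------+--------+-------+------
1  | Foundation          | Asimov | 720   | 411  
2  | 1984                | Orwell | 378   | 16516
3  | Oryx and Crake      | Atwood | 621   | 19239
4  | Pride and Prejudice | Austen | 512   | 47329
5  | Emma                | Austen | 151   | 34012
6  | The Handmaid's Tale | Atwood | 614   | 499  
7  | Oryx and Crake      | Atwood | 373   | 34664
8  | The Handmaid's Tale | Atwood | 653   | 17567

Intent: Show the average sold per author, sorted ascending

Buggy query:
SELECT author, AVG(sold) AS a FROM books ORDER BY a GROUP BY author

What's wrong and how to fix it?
Bug: GROUP BY must precede ORDER BY

Fix: Reorder: SELECT … FROM … GROUP BY … ORDER BY …

Corrected query:
SELECT author, AVG(sold) AS a FROM books GROUP BY author ORDER BY a

Result:
author | a       
-------+---------
Asimov | 411     
Orwell | 16516   
Atwood | 17992.25
Austen | 40670.5 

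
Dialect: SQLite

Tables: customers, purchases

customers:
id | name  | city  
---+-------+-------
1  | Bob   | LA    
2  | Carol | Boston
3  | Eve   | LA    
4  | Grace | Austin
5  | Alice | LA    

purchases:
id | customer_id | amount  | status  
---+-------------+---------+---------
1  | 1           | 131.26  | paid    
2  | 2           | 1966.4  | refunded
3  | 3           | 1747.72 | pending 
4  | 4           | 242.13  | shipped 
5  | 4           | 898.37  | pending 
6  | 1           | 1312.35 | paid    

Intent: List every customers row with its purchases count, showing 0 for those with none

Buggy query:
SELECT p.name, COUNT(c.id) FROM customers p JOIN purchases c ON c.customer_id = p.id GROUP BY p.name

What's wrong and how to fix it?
Bug: INNER JOIN drops customers rows that have no matching purchases rows

Fix: Switch to LEFT JOIN to retain unmatched parent rows

Corrected query:
SELECT p.name, COUNT(c.id) FROM customers p LEFT JOIN purchases c ON c.customer_id = p.id GROUP BY p.name

Result:
name  | COUNT(c.id)
------+------------
Alice | 0          
Bob   | 2          
Carol | 1          
Eve   | 1          
Grace | 2          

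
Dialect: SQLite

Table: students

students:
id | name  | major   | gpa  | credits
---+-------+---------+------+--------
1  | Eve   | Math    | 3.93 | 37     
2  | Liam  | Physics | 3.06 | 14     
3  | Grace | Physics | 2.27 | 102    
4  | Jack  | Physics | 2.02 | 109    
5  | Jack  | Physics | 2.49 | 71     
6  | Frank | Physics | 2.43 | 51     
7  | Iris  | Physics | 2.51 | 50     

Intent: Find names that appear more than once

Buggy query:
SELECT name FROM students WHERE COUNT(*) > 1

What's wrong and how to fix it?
Bug: COUNT(*) is an aggregate and cannot be used in WHERE

Fix: Group first, then use HAVING for the count condition

Corrected query:
SELECT name FROM students GROUP BY name HAVING COUNT(*) > 1

Result:
name
----
Jack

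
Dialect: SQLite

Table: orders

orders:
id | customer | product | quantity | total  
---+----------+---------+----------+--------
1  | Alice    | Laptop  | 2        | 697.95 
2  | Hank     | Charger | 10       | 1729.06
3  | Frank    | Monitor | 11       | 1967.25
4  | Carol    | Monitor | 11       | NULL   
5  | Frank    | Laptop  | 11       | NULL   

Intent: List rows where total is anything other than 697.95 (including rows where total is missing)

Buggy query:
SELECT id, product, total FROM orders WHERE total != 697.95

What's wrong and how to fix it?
Bug: Inequality against NULL is unknown, not true; rows with NULL are dropped

Fix: Handle NULL separately with IS NULL alongside the inequality

Corrected query:
SELECT id, product, total FROM orders WHERE total != 697.95 OR total IS NULL

Result:
id | product | total  
---+---------+--------
2  | Charger | 1729.06
3  | Monitor | 1967.25
4  | Monitor | NULL   
5  | Laptop  | NULL   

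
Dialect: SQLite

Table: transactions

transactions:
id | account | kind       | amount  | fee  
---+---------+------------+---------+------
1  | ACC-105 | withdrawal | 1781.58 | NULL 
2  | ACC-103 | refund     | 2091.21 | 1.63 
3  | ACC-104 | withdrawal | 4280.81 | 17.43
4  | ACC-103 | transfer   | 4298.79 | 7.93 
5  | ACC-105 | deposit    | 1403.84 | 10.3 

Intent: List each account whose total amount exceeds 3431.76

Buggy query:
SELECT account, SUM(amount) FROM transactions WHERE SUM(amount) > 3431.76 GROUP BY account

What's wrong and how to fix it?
Bug: WHERE runs before GROUP BY, so aggregates aren't available there

Fix: Move the aggregate condition to a HAVING clause

Corrected query:
SELECT account, SUM(amount) FROM transactions GROUP BY account HAVING SUM(amount) > 3431.76

Result:
account | SUM(amount)
--------+------------
ACC-103 | 6390       
ACC-104 | 4280.81    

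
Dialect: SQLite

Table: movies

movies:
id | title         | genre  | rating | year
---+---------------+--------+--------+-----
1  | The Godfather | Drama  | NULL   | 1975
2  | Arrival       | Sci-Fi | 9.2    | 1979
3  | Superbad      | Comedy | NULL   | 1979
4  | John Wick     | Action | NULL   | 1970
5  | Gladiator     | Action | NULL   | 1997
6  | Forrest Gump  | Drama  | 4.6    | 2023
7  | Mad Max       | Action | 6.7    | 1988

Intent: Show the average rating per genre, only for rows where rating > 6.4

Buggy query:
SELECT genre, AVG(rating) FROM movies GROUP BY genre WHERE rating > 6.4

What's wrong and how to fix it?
Bug: WHERE cannot follow GROUP BY

Fix: Place WHERE between FROM and GROUP BY

Corrected query:
SELECT genre, AVG(rating) FROM movies WHERE rating > 6.4 GROUP BY genre

Result:
genre  | AVG(rating)
-------+------------
Action | 6.7        
Sci-Fi | 9.2        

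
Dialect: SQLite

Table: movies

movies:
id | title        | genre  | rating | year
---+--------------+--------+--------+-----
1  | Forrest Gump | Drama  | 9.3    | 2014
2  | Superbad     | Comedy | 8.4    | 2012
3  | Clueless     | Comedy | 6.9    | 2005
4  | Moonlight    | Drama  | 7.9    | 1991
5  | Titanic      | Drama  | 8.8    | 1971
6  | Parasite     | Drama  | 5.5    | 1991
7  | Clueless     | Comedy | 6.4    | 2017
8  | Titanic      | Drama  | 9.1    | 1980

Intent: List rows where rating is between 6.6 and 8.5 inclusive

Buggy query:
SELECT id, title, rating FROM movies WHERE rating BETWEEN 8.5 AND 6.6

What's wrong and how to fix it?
Bug: The bounds are reversed; BETWEEN a AND b requires a <= b to match anything

Fix: Swap the bounds so the smaller value comes first

Corrected query:
SELECT id, title, rating FROM movies WHERE rating BETWEEN 6.6 AND 8.5

Result:
id | title     | rating
---+-----------+-------
2  | Superbad  | 8.4   
3  | Clueless  | 6.9   
4  | Moonlight | 7.9   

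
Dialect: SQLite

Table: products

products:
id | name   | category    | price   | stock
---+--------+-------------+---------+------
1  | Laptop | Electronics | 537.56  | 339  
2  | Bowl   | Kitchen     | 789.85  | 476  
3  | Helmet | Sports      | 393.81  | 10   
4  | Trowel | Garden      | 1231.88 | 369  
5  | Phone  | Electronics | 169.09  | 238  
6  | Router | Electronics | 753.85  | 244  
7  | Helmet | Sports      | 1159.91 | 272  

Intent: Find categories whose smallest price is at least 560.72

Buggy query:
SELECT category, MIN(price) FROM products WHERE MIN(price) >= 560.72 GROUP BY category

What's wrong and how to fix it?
Bug: MIN() in WHERE is a misuse of aggregate

Fix: Replace WHERE with HAVING after the GROUP BY

Corrected query:
SELECT category, MIN(price) FROM products GROUP BY category HAVING MIN(price) >= 560.72

Result:
category | MIN(price)
---------+-----------
Garden   | 1231.88   
Kitchen  | 789.85    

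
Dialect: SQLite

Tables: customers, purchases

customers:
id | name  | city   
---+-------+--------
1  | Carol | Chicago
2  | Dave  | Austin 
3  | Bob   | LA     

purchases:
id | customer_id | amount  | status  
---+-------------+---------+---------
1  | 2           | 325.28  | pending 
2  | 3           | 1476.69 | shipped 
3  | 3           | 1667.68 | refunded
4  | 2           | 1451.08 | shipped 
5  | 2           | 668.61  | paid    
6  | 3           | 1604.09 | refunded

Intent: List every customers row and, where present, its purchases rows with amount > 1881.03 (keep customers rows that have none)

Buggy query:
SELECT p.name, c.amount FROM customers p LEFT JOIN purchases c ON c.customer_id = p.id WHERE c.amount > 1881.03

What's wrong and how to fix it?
Bug: A WHERE condition on the right-hand table after LEFT JOIN drops unmatched parents

Fix: Move the right-table condition into the ON clause so unmatched parents are kept

Corrected query:
SELECT p.name, c.amount FROM customers p LEFT JOIN purchases c ON c.customer_id = p.id AND c.amount > 1881.03

Result:
name  | amount
------+-------
Carol | NULL  
Dave  | NULL  
Bob   | NULL  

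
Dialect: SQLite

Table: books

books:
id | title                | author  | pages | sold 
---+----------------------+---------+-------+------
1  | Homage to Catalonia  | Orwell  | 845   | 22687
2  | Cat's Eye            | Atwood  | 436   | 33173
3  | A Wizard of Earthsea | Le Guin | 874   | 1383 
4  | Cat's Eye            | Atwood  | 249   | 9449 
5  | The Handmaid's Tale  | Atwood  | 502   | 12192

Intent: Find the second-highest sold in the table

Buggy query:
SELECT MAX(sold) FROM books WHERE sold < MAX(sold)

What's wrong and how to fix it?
Bug: The inner MAX is an aggregate inside WHERE, which is not allowed

Fix: Put the inner MAX in a scalar subquery

Corrected query:
SELECT MAX(sold) FROM books WHERE sold < (SELECT MAX(sold) FROM books)

Result:
MAX(sold)
---------
22687    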